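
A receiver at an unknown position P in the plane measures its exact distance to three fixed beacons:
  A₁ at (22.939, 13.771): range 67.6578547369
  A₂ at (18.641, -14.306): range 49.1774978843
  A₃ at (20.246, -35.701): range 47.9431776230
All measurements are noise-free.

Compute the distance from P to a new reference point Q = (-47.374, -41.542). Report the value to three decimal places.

22.348

eq1: (x − 22.939)² + (y − 13.771)² = 67.6578547369²
eq2: (x − 18.641)² + (y + 14.306)² = 49.1774978843²
eq3: (x − 20.246)² + (y + 35.701)² = 47.9431776230²
eq2−eq3, eq2−eq1 (x²,y² cancel):
  3.210·x − 42.790·y = 1252.191418
  8.596·x + 56.154·y = -1995.469364
det = 3.210·56.154 − -42.790·8.596 = 548.077180
x = (1252.191418·56.154 − -42.790·-1995.469364) / 548.077180 = -27.497181
y = (3.210·-1995.469364 − 1252.191418·8.596) / 548.077180 = -31.326417
|P − Q| = √((-27.497181 − -47.374)² + (-31.326417 − -41.542)²) = 22.348291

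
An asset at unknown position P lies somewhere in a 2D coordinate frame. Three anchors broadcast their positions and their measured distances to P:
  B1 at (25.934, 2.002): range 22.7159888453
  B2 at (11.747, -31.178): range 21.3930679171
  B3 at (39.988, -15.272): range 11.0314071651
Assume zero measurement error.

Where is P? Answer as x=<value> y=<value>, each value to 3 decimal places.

x=30.176 y=-20.314

eq1: (x − 25.934)² + (y − 2.002)² = 22.7159888453²
eq2: (x − 11.747)² + (y + 31.178)² = 21.3930679171²
eq3: (x − 39.988)² + (y + 15.272)² = 11.0314071651²
eq3−eq1, eq3−eq2 (x²,y² cancel):
  -28.108·x + 34.548·y = -1550.017973
  -56.482·x − 31.812·y = -1058.185846
det = -28.108·-31.812 − 34.548·-56.482 = 2845.511832
x = (-1550.017973·-31.812 − 34.548·-1058.185846) / 2845.511832 = 30.176426
y = (-28.108·-1058.185846 − -1550.017973·-56.482) / 2845.511832 = -20.314316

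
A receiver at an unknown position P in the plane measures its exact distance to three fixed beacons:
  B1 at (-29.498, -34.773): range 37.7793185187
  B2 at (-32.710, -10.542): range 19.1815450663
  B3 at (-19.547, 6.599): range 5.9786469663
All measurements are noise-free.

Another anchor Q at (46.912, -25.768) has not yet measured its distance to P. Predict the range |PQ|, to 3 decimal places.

eq1: (x + 29.498)² + (y + 34.773)² = 37.7793185187²
eq2: (x + 32.710)² + (y + 10.542)² = 19.1815450663²
eq3: (x + 19.547)² + (y − 6.599)² = 5.9786469663²
eq3−eq2, eq3−eq1 (x²,y² cancel):
  -26.326·x − 34.282·y = 423.258402
  -19.902·x − 82.744·y = 262.128835
det = -26.326·-82.744 − -34.282·-19.902 = 1496.038180
x = (423.258402·-82.744 − -34.282·262.128835) / 1496.038180 = -17.403160
y = (-26.326·262.128835 − 423.258402·-19.902) / 1496.038180 = 1.017945
|P − Q| = √((-17.403160 − 46.912)² + (1.017945 − -25.768)²) = 69.670128

69.670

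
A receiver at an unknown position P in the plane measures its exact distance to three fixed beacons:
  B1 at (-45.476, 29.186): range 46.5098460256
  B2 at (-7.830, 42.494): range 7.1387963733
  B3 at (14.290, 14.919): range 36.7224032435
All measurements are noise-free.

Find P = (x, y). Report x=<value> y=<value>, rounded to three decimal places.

x=-2.710 y=47.469

eq1: (x + 45.476)² + (y − 29.186)² = 46.5098460256²
eq2: (x + 7.830)² + (y − 42.494)² = 7.1387963733²
eq3: (x − 14.290)² + (y − 14.919)² = 36.7224032435²
eq3−eq1, eq3−eq2 (x²,y² cancel):
  -119.532·x + 28.534·y = 1678.477634
  -44.240·x + 55.150·y = 2737.840761
det = -119.532·55.150 − 28.534·-44.240 = -5329.845640
x = (1678.477634·55.150 − 28.534·2737.840761) / -5329.845640 = -2.710490
y = (-119.532·2737.840761 − 1678.477634·-44.240) / -5329.845640 = 47.469242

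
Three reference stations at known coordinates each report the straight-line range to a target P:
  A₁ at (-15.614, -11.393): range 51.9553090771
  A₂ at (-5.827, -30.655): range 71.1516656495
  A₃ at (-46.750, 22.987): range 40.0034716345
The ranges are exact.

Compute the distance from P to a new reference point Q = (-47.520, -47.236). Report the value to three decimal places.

eq1: (x + 15.614)² + (y + 11.393)² = 51.9553090771²
eq2: (x + 5.827)² + (y + 30.655)² = 71.1516656495²
eq3: (x + 46.750)² + (y − 22.987)² = 40.0034716345²
eq2−eq3, eq2−eq1 (x²,y² cancel):
  -81.846·x + 107.284·y = 5202.563497
  -19.574·x + 38.524·y = 1763.119874
det = -81.846·38.524 − 107.284·-19.574 = -1053.058288
x = (5202.563497·38.524 − 107.284·1763.119874) / -1053.058288 = -10.701215
y = (-81.846·1763.119874 − 5202.563497·-19.574) / -1053.058288 = 40.329516
|P − Q| = √((-10.701215 − -47.520)² + (40.329516 − -47.236)²) = 94.991276

94.991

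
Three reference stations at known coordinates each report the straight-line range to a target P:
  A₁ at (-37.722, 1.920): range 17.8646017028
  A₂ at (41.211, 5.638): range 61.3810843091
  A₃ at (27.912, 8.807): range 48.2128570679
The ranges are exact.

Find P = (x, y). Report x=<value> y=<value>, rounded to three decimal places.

eq1: (x + 37.722)² + (y − 1.920)² = 17.8646017028²
eq2: (x − 41.211)² + (y − 5.638)² = 61.3810843091²
eq3: (x − 27.912)² + (y − 8.807)² = 48.2128570679²
eq1−eq3, eq1−eq2 (x²,y² cancel):
  131.268·x + 13.774·y = -2575.328284
  157.866·x + 7.436·y = -3144.995636
det = 131.268·7.436 − 13.774·157.866 = -1198.337436
x = (-2575.328284·7.436 − 13.774·-3144.995636) / -1198.337436 = -20.168801
y = (131.268·-3144.995636 − -2575.328284·157.866) / -1198.337436 = 5.241022

x=-20.169 y=5.241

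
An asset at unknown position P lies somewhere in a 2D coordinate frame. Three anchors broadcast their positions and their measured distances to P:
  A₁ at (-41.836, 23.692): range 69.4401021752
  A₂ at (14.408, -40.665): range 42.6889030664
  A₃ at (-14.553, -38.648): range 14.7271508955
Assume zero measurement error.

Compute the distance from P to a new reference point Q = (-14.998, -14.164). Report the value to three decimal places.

32.942

eq1: (x + 41.836)² + (y − 23.692)² = 69.4401021752²
eq2: (x − 14.408)² + (y + 40.665)² = 42.6889030664²
eq3: (x + 14.553)² + (y + 38.648)² = 14.7271508955²
eq3−eq1, eq3−eq2 (x²,y² cancel):
  -54.566·x + 124.680·y = -3998.934770
  57.922·x − 4.034·y = -1449.678496
det = -54.566·-4.034 − 124.680·57.922 = -7001.595716
x = (-3998.934770·-4.034 − 124.680·-1449.678496) / -7001.595716 = -28.118964
y = (-54.566·-1449.678496 − -3998.934770·57.922) / -7001.595716 = -44.379806
|P − Q| = √((-28.118964 − -14.998)² + (-44.379806 − -14.164)²) = 32.941685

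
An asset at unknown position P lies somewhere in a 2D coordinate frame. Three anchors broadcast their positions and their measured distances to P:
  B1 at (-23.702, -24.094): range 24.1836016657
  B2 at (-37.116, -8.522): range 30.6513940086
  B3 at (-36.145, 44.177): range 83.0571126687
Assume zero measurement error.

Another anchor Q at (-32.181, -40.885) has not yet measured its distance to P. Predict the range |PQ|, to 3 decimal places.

11.116

eq1: (x + 23.702)² + (y + 24.094)² = 24.1836016657²
eq2: (x + 37.116)² + (y + 8.522)² = 30.6513940086²
eq3: (x + 36.145)² + (y − 44.177)² = 83.0571126687²
eq3−eq1, eq3−eq2 (x²,y² cancel):
  24.886·x − 136.542·y = 4197.874661
  -1.942·x − 105.398·y = 4151.129596
det = 24.886·-105.398 − -136.542·-1.942 = -2888.099192
x = (4197.874661·-105.398 − -136.542·4151.129596) / -2888.099192 = -43.058058
y = (24.886·4151.129596 − 4197.874661·-1.942) / -2888.099192 = -38.591917
|P − Q| = √((-43.058058 − -32.181)² + (-38.591917 − -40.885)²) = 11.116143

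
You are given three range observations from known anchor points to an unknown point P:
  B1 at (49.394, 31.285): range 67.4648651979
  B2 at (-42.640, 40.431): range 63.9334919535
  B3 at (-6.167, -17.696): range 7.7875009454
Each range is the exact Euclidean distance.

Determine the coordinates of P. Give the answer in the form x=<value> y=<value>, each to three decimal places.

x=-3.731 y=-10.299

eq1: (x − 49.394)² + (y − 31.285)² = 67.4648651979²
eq2: (x + 42.640)² + (y − 40.431)² = 63.9334919535²
eq3: (x + 6.167)² + (y + 17.696)² = 7.7875009454²
eq2−eq3, eq2−eq1 (x²,y² cancel):
  72.946·x − 116.254·y = 925.191166
  184.068·x − 18.292·y = -498.333543
det = 72.946·-18.292 − -116.254·184.068 = 20064.313040
x = (925.191166·-18.292 − -116.254·-498.333543) / 20064.313040 = -3.730846
y = (72.946·-498.333543 − 925.191166·184.068) / 20064.313040 = -10.299357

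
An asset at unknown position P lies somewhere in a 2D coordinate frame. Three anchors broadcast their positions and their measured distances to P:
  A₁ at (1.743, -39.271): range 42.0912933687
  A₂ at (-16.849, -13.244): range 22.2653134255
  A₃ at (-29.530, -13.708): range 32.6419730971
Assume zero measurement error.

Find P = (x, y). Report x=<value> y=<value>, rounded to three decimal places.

eq1: (x − 1.743)² + (y + 39.271)² = 42.0912933687²
eq2: (x + 16.849)² + (y + 13.244)² = 22.2653134255²
eq3: (x + 29.530)² + (y + 13.708)² = 32.6419730971²
eq1−eq2, eq1−eq3 (x²,y² cancel):
  -37.184·x + 52.054·y = 189.975643
  -62.546·x + 51.126·y = 220.859244
det = -37.184·51.126 − 52.054·-62.546 = 1354.700300
x = (189.975643·51.126 − 52.054·220.859244) / 1354.700300 = -1.316832
y = (-37.184·220.859244 − 189.975643·-62.546) / 1354.700300 = 2.708929

x=-1.317 y=2.709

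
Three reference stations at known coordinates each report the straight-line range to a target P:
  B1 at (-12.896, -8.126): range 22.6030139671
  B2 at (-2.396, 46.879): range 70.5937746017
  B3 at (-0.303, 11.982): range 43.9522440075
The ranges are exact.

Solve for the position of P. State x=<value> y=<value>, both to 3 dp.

eq1: (x + 12.896)² + (y + 8.126)² = 22.6030139671²
eq2: (x + 2.396)² + (y − 46.879)² = 70.5937746017²
eq3: (x + 0.303)² + (y − 11.982)² = 43.9522440075²
eq1−eq2, eq1−eq3 (x²,y² cancel):
  21.000·x + 110.010·y = -2501.542007
  25.186·x + 40.216·y = -1509.582072
det = 21.000·40.216 − 110.010·25.186 = -1926.175860
x = (-2501.542007·40.216 − 110.010·-1509.582072) / -1926.175860 = -33.988127
y = (21.000·-1509.582072 − -2501.542007·25.186) / -1926.175860 = -16.251171

x=-33.988 y=-16.251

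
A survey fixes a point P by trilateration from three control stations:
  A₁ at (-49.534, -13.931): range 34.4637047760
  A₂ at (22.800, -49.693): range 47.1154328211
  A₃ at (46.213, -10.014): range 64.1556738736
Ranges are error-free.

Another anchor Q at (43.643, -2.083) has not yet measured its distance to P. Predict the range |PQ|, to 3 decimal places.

63.873

eq1: (x + 49.534)² + (y + 13.931)² = 34.4637047760²
eq2: (x − 22.800)² + (y + 49.693)² = 47.1154328211²
eq3: (x − 46.213)² + (y + 10.014)² = 64.1556738736²
eq2−eq3, eq2−eq1 (x²,y² cancel):
  46.826·x + 79.358·y = -2649.399164
  -144.668·x + 71.524·y = 690.572731
det = 46.826·71.524 − 79.358·-144.668 = 14829.745968
x = (-2649.399164·71.524 − 79.358·690.572731) / 14829.745968 = -16.473519
y = (46.826·690.572731 − -2649.399164·-144.668) / 14829.745968 = -23.665039
|P − Q| = √((-16.473519 − 43.643)² + (-23.665039 − -2.083)²) = 63.873157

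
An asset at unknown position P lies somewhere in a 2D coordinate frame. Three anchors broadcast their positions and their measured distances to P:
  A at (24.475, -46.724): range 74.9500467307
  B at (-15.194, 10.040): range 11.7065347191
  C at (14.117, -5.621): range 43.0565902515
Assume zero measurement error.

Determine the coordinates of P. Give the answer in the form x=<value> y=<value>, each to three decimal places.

x=-26.724 y=8.013

eq1: (x − 24.475)² + (y + 46.724)² = 74.9500467307²
eq2: (x + 15.194)² + (y − 10.040)² = 11.7065347191²
eq3: (x − 14.117)² + (y + 5.621)² = 43.0565902515²
eq3−eq2, eq3−eq1 (x²,y² cancel):
  -58.622·x + 31.322·y = 1817.600915
  20.716·x − 82.206·y = -1212.367070
det = -58.622·-82.206 − 31.322·20.716 = 4170.213580
x = (1817.600915·-82.206 − 31.322·-1212.367070) / 4170.213580 = -26.723797
y = (-58.622·-1212.367070 − 1817.600915·20.716) / 4170.213580 = 8.013489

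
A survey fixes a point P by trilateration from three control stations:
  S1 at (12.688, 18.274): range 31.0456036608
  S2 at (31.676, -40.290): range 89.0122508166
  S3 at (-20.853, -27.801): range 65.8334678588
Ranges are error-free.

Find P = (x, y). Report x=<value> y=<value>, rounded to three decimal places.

x=-11.765 y=37.402

eq1: (x − 12.688)² + (y − 18.274)² = 31.0456036608²
eq2: (x − 31.676)² + (y + 40.290)² = 89.0122508166²
eq3: (x + 20.853)² + (y + 27.801)² = 65.8334678588²
eq3−eq1, eq3−eq2 (x²,y² cancel):
  67.082·x + 92.150·y = 2657.397194
  105.058·x − 24.978·y = -2170.225439
det = 67.082·-24.978 − 92.150·105.058 = -11356.668896
x = (2657.397194·-24.978 − 92.150·-2170.225439) / -11356.668896 = -11.764877
y = (67.082·-2170.225439 − 2657.397194·105.058) / -11356.668896 = 37.402156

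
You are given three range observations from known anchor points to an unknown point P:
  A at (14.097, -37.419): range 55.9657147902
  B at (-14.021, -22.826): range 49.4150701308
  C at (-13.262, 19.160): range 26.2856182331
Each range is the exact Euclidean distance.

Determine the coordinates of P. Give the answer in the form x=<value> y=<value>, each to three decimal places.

x=13.016 y=18.536

eq1: (x − 14.097)² + (y + 37.419)² = 55.9657147902²
eq2: (x + 14.021)² + (y + 22.826)² = 49.4150701308²
eq3: (x + 13.262)² + (y − 19.160)² = 26.2856182331²
eq2−eq3, eq2−eq1 (x²,y² cancel):
  1.518·x + 83.972·y = 1576.286957
  56.236·x − 29.186·y = 190.980177
det = 1.518·-29.186 − 83.972·56.236 = -4766.553740
x = (1576.286957·-29.186 − 83.972·190.980177) / -4766.553740 = 13.016217
y = (1.518·190.980177 − 1576.286957·56.236) / -4766.553740 = 18.536278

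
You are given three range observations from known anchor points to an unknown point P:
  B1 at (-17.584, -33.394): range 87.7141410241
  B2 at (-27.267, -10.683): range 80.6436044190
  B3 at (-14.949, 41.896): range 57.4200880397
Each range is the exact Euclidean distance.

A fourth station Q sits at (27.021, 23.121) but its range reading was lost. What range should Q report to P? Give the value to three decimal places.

16.700

eq1: (x + 17.584)² + (y + 33.394)² = 87.7141410241²
eq2: (x + 27.267)² + (y + 10.683)² = 80.6436044190²
eq3: (x + 14.949)² + (y − 41.896)² = 57.4200880397²
eq2−eq3, eq2−eq1 (x²,y² cancel):
  24.636·x + 105.158·y = 4327.456062
  19.366·x − 45.422·y = -623.639088
det = 24.636·-45.422 − 105.158·19.366 = -3155.506220
x = (4327.456062·-45.422 − 105.158·-623.639088) / -3155.506220 = 41.508735
y = (24.636·-623.639088 − 4327.456062·19.366) / -3155.506220 = 31.427441
|P − Q| = √((41.508735 − 27.021)² + (31.427441 − 23.121)²) = 16.700043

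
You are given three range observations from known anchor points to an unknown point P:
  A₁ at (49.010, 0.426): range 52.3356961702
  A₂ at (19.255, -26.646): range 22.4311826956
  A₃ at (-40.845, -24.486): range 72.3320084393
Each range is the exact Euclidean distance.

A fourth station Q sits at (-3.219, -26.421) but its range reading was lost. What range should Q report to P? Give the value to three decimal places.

eq1: (x − 49.010)² + (y − 0.426)² = 52.3356961702²
eq2: (x − 19.255)² + (y + 26.646)² = 22.4311826956²
eq3: (x + 40.845)² + (y + 24.486)² = 72.3320084393²
eq2−eq1, eq2−eq3 (x²,y² cancel):
  59.510·x + 54.144·y = -914.469901
  -120.200·x + 4.320·y = -3541.647608
det = 59.510·4.320 − 54.144·-120.200 = 6765.192000
x = (-914.469901·4.320 − 54.144·-3541.647608) / 6765.192000 = 27.760995
y = (59.510·-3541.647608 − -914.469901·-120.200) / 6765.192000 = -47.401867
|P − Q| = √((27.760995 − -3.219)² + (-47.401867 − -26.421)²) = 37.415997

37.416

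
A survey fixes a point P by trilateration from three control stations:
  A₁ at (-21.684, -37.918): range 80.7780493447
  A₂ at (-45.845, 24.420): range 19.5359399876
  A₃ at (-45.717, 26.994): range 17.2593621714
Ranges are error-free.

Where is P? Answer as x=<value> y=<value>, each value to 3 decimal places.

eq1: (x + 21.684)² + (y + 37.918)² = 80.7780493447²
eq2: (x + 45.845)² + (y − 24.420)² = 19.5359399876²
eq3: (x + 45.717)² + (y − 26.994)² = 17.2593621714²
eq2−eq1, eq2−eq3 (x²,y² cancel):
  48.322·x − 124.676·y = -6933.570150
  0.256·x + 5.148·y = 204.387069
det = 48.322·5.148 − -124.676·0.256 = 280.678712
x = (-6933.570150·5.148 − -124.676·204.387069) / 280.678712 = -36.382727
y = (48.322·204.387069 − -6933.570150·0.256) / 280.678712 = 41.511470

x=-36.383 y=41.511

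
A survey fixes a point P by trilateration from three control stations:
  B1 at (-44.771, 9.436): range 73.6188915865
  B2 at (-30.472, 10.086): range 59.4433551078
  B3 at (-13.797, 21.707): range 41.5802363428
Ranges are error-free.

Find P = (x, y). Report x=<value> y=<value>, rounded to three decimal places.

x=27.783 y=21.914

eq1: (x + 44.771)² + (y − 9.436)² = 73.6188915865²
eq2: (x + 30.472)² + (y − 10.086)² = 59.4433551078²
eq3: (x + 13.797)² + (y − 21.707)² = 41.5802363428²
eq2−eq3, eq2−eq1 (x²,y² cancel):
  33.350·x + 23.242·y = 1435.877290
  -28.598·x − 1.300·y = -823.018375
det = 33.350·-1.300 − 23.242·-28.598 = 621.319716
x = (1435.877290·-1.300 − 23.242·-823.018375) / 621.319716 = 27.782721
y = (33.350·-823.018375 − 1435.877290·-28.598) / 621.319716 = 21.913929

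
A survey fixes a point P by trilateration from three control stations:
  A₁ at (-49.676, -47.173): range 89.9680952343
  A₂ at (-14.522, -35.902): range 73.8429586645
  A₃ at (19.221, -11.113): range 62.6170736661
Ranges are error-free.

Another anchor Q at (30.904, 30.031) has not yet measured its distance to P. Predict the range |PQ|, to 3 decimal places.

51.432

eq1: (x + 49.676)² + (y + 47.173)² = 89.9680952343²
eq2: (x + 14.522)² + (y + 35.902)² = 73.8429586645²
eq3: (x − 19.221)² + (y + 11.113)² = 62.6170736661²
eq1−eq3, eq1−eq2 (x²,y² cancel):
  137.794·x + 72.120·y = -26.691049
  70.308·x + 22.542·y = -551.679201
det = 137.794·22.542 − 72.120·70.308 = -1964.460612
x = (-26.691049·22.542 − 72.120·-551.679201) / -1964.460612 = -19.947172
y = (137.794·-551.679201 − -26.691049·70.308) / -1964.460612 = 37.741398
|P − Q| = √((-19.947172 − 30.904)² + (37.741398 − 30.031)²) = 51.432402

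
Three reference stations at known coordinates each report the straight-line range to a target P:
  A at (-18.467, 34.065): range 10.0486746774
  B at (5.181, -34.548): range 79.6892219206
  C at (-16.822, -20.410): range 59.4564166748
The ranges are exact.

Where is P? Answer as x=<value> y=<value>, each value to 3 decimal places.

x=-27.694 y=38.044

eq1: (x + 18.467)² + (y − 34.065)² = 10.0486746774²
eq2: (x − 5.181)² + (y + 34.548)² = 79.6892219206²
eq3: (x + 16.822)² + (y + 20.410)² = 59.4564166748²
eq1−eq3, eq1−eq2 (x²,y² cancel):
  3.290·x − 108.950·y = -4235.996151
  47.296·x − 137.226·y = -6530.443477
det = 3.290·-137.226 − -108.950·47.296 = 4701.425660
x = (-4235.996151·-137.226 − -108.950·-6530.443477) / 4701.425660 = -27.694367
y = (3.290·-6530.443477 − -4235.996151·47.296) / 4701.425660 = 38.043889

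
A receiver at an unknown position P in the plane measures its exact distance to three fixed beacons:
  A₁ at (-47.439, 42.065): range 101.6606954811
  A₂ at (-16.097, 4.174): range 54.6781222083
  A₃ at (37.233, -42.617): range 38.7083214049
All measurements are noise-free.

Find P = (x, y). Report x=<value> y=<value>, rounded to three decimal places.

x=-1.042 y=-48.391

eq1: (x + 47.439)² + (y − 42.065)² = 101.6606954811²
eq2: (x + 16.097)² + (y − 4.174)² = 54.6781222083²
eq3: (x − 37.233)² + (y + 42.617)² = 38.7083214049²
eq2−eq1, eq2−eq3 (x²,y² cancel):
  -62.684·x + 75.782·y = -3601.812696
  106.660·x − 93.582·y = 4417.332195
det = -62.684·-93.582 − 75.782·106.660 = -2216.814032
x = (-3601.812696·-93.582 − 75.782·4417.332195) / -2216.814032 = -1.042292
y = (-62.684·4417.332195 − -3601.812696·106.660) / -2216.814032 = -48.390749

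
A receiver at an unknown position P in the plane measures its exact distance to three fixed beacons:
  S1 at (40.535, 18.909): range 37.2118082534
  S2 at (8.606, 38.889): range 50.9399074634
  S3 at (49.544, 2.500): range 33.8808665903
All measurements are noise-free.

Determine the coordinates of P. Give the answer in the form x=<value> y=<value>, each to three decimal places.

eq1: (x − 40.535)² + (y − 18.909)² = 37.2118082534²
eq2: (x − 8.606)² + (y − 38.889)² = 50.9399074634²
eq3: (x − 49.544)² + (y − 2.500)² = 33.8808665903²
eq3−eq1, eq3−eq2 (x²,y² cancel):
  -18.018·x + 32.818·y = -697.026983
  -81.876·x + 72.778·y = -2321.401430
det = -18.018·72.778 − 32.818·-81.876 = 1375.692564
x = (-697.026983·72.778 − 32.818·-2321.401430) / 1375.692564 = 18.503787
y = (-18.018·-2321.401430 − -697.026983·-81.876) / 1375.692564 = -11.080070

x=18.504 y=-11.080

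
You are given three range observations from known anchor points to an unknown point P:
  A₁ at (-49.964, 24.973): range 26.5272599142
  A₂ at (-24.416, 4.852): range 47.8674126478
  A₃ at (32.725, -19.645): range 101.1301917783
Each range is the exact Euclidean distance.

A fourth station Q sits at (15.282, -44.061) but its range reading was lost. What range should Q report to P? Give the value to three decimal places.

109.353

eq1: (x + 49.964)² + (y − 24.973)² = 26.5272599142²
eq2: (x + 24.416)² + (y − 4.852)² = 47.8674126478²
eq3: (x − 32.725)² + (y + 19.645)² = 101.1301917783²
eq3−eq1, eq3−eq2 (x²,y² cancel):
  -165.378·x + 89.236·y = 11186.820546
  -114.282·x + 48.994·y = 7098.857806
det = -165.378·48.994 − 89.236·-114.282 = 2095.538820
x = (11186.820546·48.994 − 89.236·7098.857806) / 2095.538820 = -40.746842
y = (-165.378·7098.857806 − 11186.820546·-114.282) / 2095.538820 = 49.847475
|P − Q| = √((-40.746842 − 15.282)² + (49.847475 − -44.061)²) = 109.352791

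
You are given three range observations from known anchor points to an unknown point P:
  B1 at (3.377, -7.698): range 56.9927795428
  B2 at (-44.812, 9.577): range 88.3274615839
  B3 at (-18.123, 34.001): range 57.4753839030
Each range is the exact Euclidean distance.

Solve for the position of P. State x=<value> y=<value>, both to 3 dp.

x=39.296 y=36.552

eq1: (x − 3.377)² + (y + 7.698)² = 56.9927795428²
eq2: (x + 44.812)² + (y − 9.577)² = 88.3274615839²
eq3: (x + 18.123)² + (y − 34.001)² = 57.4753839030²
eq1−eq3, eq1−eq2 (x²,y² cancel):
  -43.000·x + 83.398·y = 1358.604962
  -96.378·x + 34.550·y = -2524.392610
det = -43.000·34.550 − 83.398·-96.378 = 6552.082444
x = (1358.604962·34.550 − 83.398·-2524.392610) / 6552.082444 = 39.295766
y = (-43.000·-2524.392610 − 1358.604962·-96.378) / 6552.082444 = 36.551511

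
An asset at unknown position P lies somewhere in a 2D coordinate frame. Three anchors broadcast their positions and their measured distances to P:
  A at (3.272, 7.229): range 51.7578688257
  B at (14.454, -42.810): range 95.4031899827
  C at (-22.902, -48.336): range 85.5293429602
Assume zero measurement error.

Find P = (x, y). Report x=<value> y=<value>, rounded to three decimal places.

x=-40.120 y=35.442

eq1: (x − 3.272)² + (y − 7.229)² = 51.7578688257²
eq2: (x − 14.454)² + (y + 42.810)² = 95.4031899827²
eq3: (x + 22.902)² + (y + 48.336)² = 85.5293429602²
eq2−eq1, eq2−eq3 (x²,y² cancel):
  -22.364·x + 100.078·y = 4444.241883
  -74.712·x − 11.052·y = 2605.756436
det = -22.364·-11.052 − 100.078·-74.712 = 7724.194464
x = (4444.241883·-11.052 − 100.078·2605.756436) / 7724.194464 = -40.120255
y = (-22.364·2605.756436 − 4444.241883·-74.712) / 7724.194464 = 35.442280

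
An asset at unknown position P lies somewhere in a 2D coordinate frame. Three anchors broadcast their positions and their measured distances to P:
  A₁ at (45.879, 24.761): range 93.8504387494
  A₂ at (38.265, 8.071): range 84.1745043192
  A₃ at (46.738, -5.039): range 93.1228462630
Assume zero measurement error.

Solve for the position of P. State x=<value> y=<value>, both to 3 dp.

x=-45.851 y=4.922

eq1: (x − 45.879)² + (y − 24.761)² = 93.8504387494²
eq2: (x − 38.265)² + (y − 8.071)² = 84.1745043192²
eq3: (x − 46.738)² + (y + 5.039)² = 93.1228462630²
eq2−eq1, eq2−eq3 (x²,y² cancel):
  15.228·x + 33.380·y = -533.919180
  16.946·x − 26.220·y = -906.036420
det = 15.228·-26.220 − 33.380·16.946 = -964.935640
x = (-533.919180·-26.220 − 33.380·-906.036420) / -964.935640 = -45.850578
y = (15.228·-906.036420 − -533.919180·16.946) / -964.935640 = 4.921912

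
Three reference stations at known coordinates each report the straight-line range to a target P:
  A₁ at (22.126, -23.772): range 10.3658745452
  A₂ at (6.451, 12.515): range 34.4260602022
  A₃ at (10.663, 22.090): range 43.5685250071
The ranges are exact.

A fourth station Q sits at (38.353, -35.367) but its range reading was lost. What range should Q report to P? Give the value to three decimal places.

eq1: (x − 22.126)² + (y + 23.772)² = 10.3658745452²
eq2: (x − 6.451)² + (y − 12.515)² = 34.4260602022²
eq3: (x − 10.663)² + (y − 22.090)² = 43.5685250071²
eq3−eq2, eq3−eq1 (x²,y² cancel):
  -8.424·x − 19.150·y = 309.635707
  22.926·x − 91.724·y = 2243.765207
det = -8.424·-91.724 − -19.150·22.926 = 1211.715876
x = (309.635707·-91.724 − -19.150·2243.765207) / 1211.715876 = 12.021860
y = (-8.424·2243.765207 − 309.635707·22.926) / 1211.715876 = -21.457329
|P − Q| = √((12.021860 − 38.353)² + (-21.457329 − -35.367)²) = 29.779320

29.779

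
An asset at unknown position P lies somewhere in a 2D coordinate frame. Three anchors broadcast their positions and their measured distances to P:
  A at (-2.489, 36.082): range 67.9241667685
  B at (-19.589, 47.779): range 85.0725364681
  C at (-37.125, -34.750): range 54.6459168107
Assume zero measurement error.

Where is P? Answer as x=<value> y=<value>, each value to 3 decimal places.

x=17.209 y=-28.923

eq1: (x + 2.489)² + (y − 36.082)² = 67.9241667685²
eq2: (x + 19.589)² + (y − 47.779)² = 85.0725364681²
eq3: (x + 37.125)² + (y + 34.750)² = 54.6459168107²
eq3−eq2, eq3−eq1 (x²,y² cancel):
  35.072·x + 165.058·y = -4170.426600
  69.272·x + 141.664·y = -2905.238487
det = 35.072·141.664 − 165.058·69.272 = -6465.457968
x = (-4170.426600·141.664 − 165.058·-2905.238487) / -6465.457968 = 17.209370
y = (35.072·-2905.238487 − -4170.426600·69.272) / -6465.457968 = -28.923128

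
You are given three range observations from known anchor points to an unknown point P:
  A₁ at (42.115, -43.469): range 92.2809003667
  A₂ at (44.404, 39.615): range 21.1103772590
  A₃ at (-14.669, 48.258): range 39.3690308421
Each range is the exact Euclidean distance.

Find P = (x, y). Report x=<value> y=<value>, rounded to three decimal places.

x=24.684 y=47.151

eq1: (x − 42.115)² + (y + 43.469)² = 92.2809003667²
eq2: (x − 44.404)² + (y − 39.615)² = 21.1103772590²
eq3: (x + 14.669)² + (y − 48.258)² = 39.3690308421²
eq2−eq1, eq2−eq3 (x²,y² cancel):
  -4.578·x − 166.168·y = -7947.952799
  -118.146·x + 17.286·y = -2101.321877
det = -4.578·17.286 − -166.168·-118.146 = -19711.219836
x = (-7947.952799·17.286 − -166.168·-2101.321877) / -19711.219836 = 24.684457
y = (-4.578·-2101.321877 − -7947.952799·-118.146) / -19711.219836 = 47.150759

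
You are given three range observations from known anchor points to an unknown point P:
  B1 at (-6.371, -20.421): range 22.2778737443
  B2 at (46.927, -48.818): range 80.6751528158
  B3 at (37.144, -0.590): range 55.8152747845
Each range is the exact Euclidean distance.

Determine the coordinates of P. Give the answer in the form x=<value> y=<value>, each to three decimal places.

eq1: (x + 6.371)² + (y + 20.421)² = 22.2778737443²
eq2: (x − 46.927)² + (y + 48.818)² = 80.6751528158²
eq3: (x − 37.144)² + (y + 0.590)² = 55.8152747845²
eq3−eq1, eq3−eq2 (x²,y² cancel):
  -87.030·x − 39.662·y = 1696.623287
  19.566·x − 96.456·y = -187.819766
det = -87.030·-96.456 − -39.662·19.566 = 9170.592372
x = (1696.623287·-96.456 − -39.662·-187.819766) / 9170.592372 = -18.657334
y = (-87.030·-187.819766 − 1696.623287·19.566) / 9170.592372 = -1.837414

x=-18.657 y=-1.837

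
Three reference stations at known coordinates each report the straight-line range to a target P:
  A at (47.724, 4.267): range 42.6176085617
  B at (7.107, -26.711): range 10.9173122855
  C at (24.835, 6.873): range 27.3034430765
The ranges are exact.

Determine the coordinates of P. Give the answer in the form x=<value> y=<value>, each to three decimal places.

x=10.399 y=-16.302

eq1: (x − 47.724)² + (y − 4.267)² = 42.6176085617²
eq2: (x − 7.107)² + (y + 26.711)² = 10.9173122855²
eq3: (x − 24.835)² + (y − 6.873)² = 27.3034430765²
eq3−eq1, eq3−eq2 (x²,y² cancel):
  45.778·x − 5.212·y = 560.989555
  -35.456·x − 67.168·y = 726.261912
det = 45.778·-67.168 − -5.212·-35.456 = -3259.613376
x = (560.989555·-67.168 − -5.212·726.261912) / -3259.613376 = 10.398555
y = (45.778·726.261912 − 560.989555·-35.456) / -3259.613376 = -16.301707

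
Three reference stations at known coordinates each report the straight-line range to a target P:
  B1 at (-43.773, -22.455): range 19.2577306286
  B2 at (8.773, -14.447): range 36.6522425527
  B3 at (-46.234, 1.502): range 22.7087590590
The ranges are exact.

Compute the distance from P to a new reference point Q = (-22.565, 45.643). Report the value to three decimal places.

eq1: (x + 43.773)² + (y + 22.455)² = 19.2577306286²
eq2: (x − 8.773)² + (y + 14.447)² = 36.6522425527²
eq3: (x + 46.234)² + (y − 1.502)² = 22.7087590590²
eq2−eq1, eq2−eq3 (x²,y² cancel):
  -105.092·x − 16.016·y = 3107.147911
  -110.014·x + 31.898·y = 2681.856568
det = -105.092·31.898 − -16.016·-110.014 = -5114.208840
x = (3107.147911·31.898 − -16.016·2681.856568) / -5114.208840 = -27.778377
y = (-105.092·2681.856568 − 3107.147911·-110.014) / -5114.208840 = -11.729693
|P − Q| = √((-27.778377 − -22.565)² + (-11.729693 − 45.643)²) = 57.609072

57.609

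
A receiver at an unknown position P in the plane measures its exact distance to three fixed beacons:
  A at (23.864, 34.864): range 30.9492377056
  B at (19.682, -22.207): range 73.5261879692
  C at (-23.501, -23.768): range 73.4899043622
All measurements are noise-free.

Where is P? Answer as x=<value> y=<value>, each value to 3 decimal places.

x=-4.509 y=47.226

eq1: (x − 23.864)² + (y − 34.864)² = 30.9492377056²
eq2: (x − 19.682)² + (y + 22.207)² = 73.5261879692²
eq3: (x + 23.501)² + (y + 23.768)² = 73.4899043622²
eq1−eq2, eq1−eq3 (x²,y² cancel):
  -8.364·x − 114.142·y = -5352.702022
  -94.730·x − 117.264·y = -5110.684896
det = -8.364·-117.264 − -114.142·-94.730 = -9831.875564
x = (-5352.702022·-117.264 − -114.142·-5110.684896) / -9831.875564 = -4.509359
y = (-8.364·-5110.684896 − -5352.702022·-94.730) / -9831.875564 = 47.225546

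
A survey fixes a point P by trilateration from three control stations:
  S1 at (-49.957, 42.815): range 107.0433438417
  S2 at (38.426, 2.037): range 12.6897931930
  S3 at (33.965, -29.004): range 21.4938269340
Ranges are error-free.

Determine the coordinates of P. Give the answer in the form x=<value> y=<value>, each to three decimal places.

eq1: (x + 49.957)² + (y − 42.815)² = 107.0433438417²
eq2: (x − 38.426)² + (y − 2.037)² = 12.6897931930²
eq3: (x − 33.965)² + (y + 29.004)² = 21.4938269340²
eq3−eq1, eq3−eq2 (x²,y² cancel):
  -167.844·x + 143.638·y = -8662.320032
  8.922·x + 62.082·y = -213.192651
det = -167.844·62.082 − 143.638·8.922 = -11701.629444
x = (-8662.320032·62.082 − 143.638·-213.192651) / -11701.629444 = 43.340253
y = (-167.844·-213.192651 − -8662.320032·8.922) / -11701.629444 = -9.662614

x=43.340 y=-9.663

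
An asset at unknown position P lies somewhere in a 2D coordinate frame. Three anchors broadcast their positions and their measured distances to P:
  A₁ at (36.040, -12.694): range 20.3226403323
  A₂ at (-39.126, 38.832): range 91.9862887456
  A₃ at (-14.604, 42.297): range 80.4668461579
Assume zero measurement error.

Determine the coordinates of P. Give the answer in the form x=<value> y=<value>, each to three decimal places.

x=23.417 y=-28.621

eq1: (x − 36.040)² + (y + 12.694)² = 20.3226403323²
eq2: (x + 39.126)² + (y − 38.832)² = 91.9862887456²
eq3: (x + 14.604)² + (y − 42.297)² = 80.4668461579²
eq1−eq2, eq1−eq3 (x²,y² cancel):
  -150.332·x + 103.052·y = -6469.718743
  -101.288·x + 109.982·y = -5519.609832
det = -150.332·109.982 − 103.052·-101.288 = -6095.883048
x = (-6469.718743·109.982 − 103.052·-5519.609832) / -6095.883048 = 23.416751
y = (-150.332·-5519.609832 − -6469.718743·-101.288) / -6095.883048 = -28.620810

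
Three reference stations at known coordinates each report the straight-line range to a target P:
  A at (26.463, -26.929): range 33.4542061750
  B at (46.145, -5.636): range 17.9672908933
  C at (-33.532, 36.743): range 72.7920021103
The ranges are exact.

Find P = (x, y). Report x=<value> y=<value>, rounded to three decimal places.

eq1: (x − 26.463)² + (y + 26.929)² = 33.4542061750²
eq2: (x − 46.145)² + (y + 5.636)² = 17.9672908933²
eq3: (x + 33.532)² + (y − 36.743)² = 72.7920021103²
eq2−eq3, eq2−eq1 (x²,y² cancel):
  -159.354·x + 84.758·y = -4662.534477
  -39.364·x − 42.586·y = -1532.024480
det = -159.354·-42.586 − 84.758·-39.364 = 10122.663356
x = (-4662.534477·-42.586 − 84.758·-1532.024480) / 10122.663356 = 32.443045
y = (-159.354·-1532.024480 − -4662.534477·-39.364) / 10122.663356 = 5.986391

x=32.443 y=5.986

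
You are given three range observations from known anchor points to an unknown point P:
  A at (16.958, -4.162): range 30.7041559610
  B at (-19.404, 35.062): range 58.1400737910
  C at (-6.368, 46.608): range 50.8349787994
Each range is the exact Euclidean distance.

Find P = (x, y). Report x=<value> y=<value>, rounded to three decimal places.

eq1: (x − 16.958)² + (y + 4.162)² = 30.7041559610²
eq2: (x + 19.404)² + (y − 35.062)² = 58.1400737910²
eq3: (x + 6.368)² + (y − 46.608)² = 50.8349787994²
eq1−eq3, eq1−eq2 (x²,y² cancel):
  -46.652·x + 101.540·y = 266.511204
  -72.724·x + 78.448·y = -1136.559935
det = -46.652·78.448 − 101.540·-72.724 = 3724.638864
x = (266.511204·78.448 − 101.540·-1136.559935) / 3724.638864 = 36.597794
y = (-46.652·-1136.559935 − 266.511204·-72.724) / 3724.638864 = 19.439349

x=36.598 y=19.439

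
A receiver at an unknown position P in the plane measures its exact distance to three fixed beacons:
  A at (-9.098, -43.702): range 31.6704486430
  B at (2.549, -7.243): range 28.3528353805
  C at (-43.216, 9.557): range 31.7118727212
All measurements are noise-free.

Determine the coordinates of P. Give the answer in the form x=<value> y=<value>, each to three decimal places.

x=-24.422 y=-15.986

eq1: (x + 9.098)² + (y + 43.702)² = 31.6704486430²
eq2: (x − 2.549)² + (y + 7.243)² = 28.3528353805²
eq3: (x + 43.216)² + (y − 9.557)² = 31.7118727212²
eq3−eq2, eq3−eq1 (x²,y² cancel):
  91.530·x − 33.600·y = -1698.240858
  68.236·x − 106.518·y = 36.305057
det = 91.530·-106.518 − -33.600·68.236 = -7456.862940
x = (-1698.240858·-106.518 − -33.600·36.305057) / -7456.862940 = -24.422210
y = (91.530·36.305057 − -1698.240858·68.236) / -7456.862940 = -15.985833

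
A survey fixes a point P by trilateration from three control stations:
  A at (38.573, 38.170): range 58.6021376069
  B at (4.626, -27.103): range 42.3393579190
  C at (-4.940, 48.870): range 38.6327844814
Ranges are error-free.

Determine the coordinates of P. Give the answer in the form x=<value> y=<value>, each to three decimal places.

eq1: (x − 38.573)² + (y − 38.170)² = 58.6021376069²
eq2: (x − 4.626)² + (y + 27.103)² = 42.3393579190²
eq3: (x + 4.940)² + (y − 48.870)² = 38.6327844814²
eq3−eq2, eq3−eq1 (x²,y² cancel):
  19.132·x − 151.946·y = -1956.837207
  87.026·x − 21.400·y = -1409.573766
det = 19.132·-21.400 − -151.946·87.026 = 12813.827796
x = (-1956.837207·-21.400 − -151.946·-1409.573766) / 12813.827796 = -13.446628
y = (19.132·-1409.573766 − -1956.837207·87.026) / 12813.827796 = 11.185397

x=-13.447 y=11.185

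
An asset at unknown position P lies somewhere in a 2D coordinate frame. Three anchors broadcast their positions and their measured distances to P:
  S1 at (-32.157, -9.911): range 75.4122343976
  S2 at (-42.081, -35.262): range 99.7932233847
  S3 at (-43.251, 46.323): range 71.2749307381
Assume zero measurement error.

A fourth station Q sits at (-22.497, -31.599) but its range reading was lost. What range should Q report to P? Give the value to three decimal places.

eq1: (x + 32.157)² + (y + 9.911)² = 75.4122343976²
eq2: (x + 42.081)² + (y + 35.262)² = 99.7932233847²
eq3: (x + 43.251)² + (y − 46.323)² = 71.2749307381²
eq2−eq1, eq2−eq3 (x²,y² cancel):
  19.848·x + 50.702·y = 2389.763702
  -2.340·x + 163.170·y = 5880.821807
det = 19.848·163.170 − 50.702·-2.340 = 3357.240840
x = (2389.763702·163.170 − 50.702·5880.821807) / 3357.240840 = 27.334445
y = (19.848·5880.821807 − 2389.763702·-2.340) / 3357.240840 = 36.433072
|P − Q| = √((27.334445 − -22.497)² + (36.433072 − -31.599)²) = 84.329922

84.330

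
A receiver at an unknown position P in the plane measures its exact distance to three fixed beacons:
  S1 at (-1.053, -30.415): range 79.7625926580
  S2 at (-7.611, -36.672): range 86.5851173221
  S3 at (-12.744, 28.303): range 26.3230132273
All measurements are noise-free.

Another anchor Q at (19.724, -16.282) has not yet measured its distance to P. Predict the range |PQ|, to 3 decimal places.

67.562

eq1: (x + 1.053)² + (y + 30.415)² = 79.7625926580²
eq2: (x + 7.611)² + (y + 36.672)² = 86.5851173221²
eq3: (x + 12.744)² + (y − 28.303)² = 26.3230132273²
eq3−eq2, eq3−eq1 (x²,y² cancel):
  10.266·x − 129.950·y = -6364.787956
  23.382·x − 117.436·y = -5706.458473
det = 10.266·-117.436 − -129.950·23.382 = 1832.892924
x = (-6364.787956·-117.436 − -129.950·-5706.458473) / 1832.892924 = 3.219479
y = (10.266·-5706.458473 − -6364.787956·23.382) / 1832.892924 = 49.233083
|P − Q| = √((3.219479 − 19.724)² + (49.233083 − -16.282)²) = 67.562011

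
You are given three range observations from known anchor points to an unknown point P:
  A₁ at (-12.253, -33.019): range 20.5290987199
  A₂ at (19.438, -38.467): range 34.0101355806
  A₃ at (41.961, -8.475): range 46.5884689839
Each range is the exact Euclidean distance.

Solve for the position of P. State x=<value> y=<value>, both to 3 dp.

eq1: (x + 12.253)² + (y + 33.019)² = 20.5290987199²
eq2: (x − 19.438)² + (y + 38.467)² = 34.0101355806²
eq3: (x − 41.961)² + (y + 8.475)² = 46.5884689839²
eq3−eq2, eq3−eq1 (x²,y² cancel):
  -45.046·x − 59.984·y = 1038.790907
  -108.428·x − 49.088·y = 1156.880772
det = -45.046·-49.088 − -59.984·-108.428 = -4292.727104
x = (1038.790907·-49.088 − -59.984·1156.880772) / -4292.727104 = -4.286825
y = (-45.046·1156.880772 − 1038.790907·-108.428) / -4292.727104 = -14.098536

x=-4.287 y=-14.099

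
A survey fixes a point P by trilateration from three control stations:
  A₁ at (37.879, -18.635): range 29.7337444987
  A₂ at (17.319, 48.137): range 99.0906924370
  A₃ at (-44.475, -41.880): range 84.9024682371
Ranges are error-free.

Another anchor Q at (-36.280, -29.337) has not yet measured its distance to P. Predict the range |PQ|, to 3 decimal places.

eq1: (x − 37.879)² + (y + 18.635)² = 29.7337444987²
eq2: (x − 17.319)² + (y − 48.137)² = 99.0906924370²
eq3: (x + 44.475)² + (y + 41.880)² = 84.9024682371²
eq2−eq3, eq2−eq1 (x²,y² cancel):
  -123.588·x − 180.034·y = 3725.377710
  41.120·x − 133.544·y = 8099.833102
det = -123.588·-133.544 − -180.034·41.120 = 23907.433952
x = (3725.377710·-133.544 − -180.034·8099.833102) / 23907.433952 = 40.185974
y = (-123.588·8099.833102 − 3725.377710·41.120) / 23907.433952 = -48.279113
|P − Q| = √((40.185974 − -36.280)² + (-48.279113 − -29.337)²) = 78.777210

78.777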